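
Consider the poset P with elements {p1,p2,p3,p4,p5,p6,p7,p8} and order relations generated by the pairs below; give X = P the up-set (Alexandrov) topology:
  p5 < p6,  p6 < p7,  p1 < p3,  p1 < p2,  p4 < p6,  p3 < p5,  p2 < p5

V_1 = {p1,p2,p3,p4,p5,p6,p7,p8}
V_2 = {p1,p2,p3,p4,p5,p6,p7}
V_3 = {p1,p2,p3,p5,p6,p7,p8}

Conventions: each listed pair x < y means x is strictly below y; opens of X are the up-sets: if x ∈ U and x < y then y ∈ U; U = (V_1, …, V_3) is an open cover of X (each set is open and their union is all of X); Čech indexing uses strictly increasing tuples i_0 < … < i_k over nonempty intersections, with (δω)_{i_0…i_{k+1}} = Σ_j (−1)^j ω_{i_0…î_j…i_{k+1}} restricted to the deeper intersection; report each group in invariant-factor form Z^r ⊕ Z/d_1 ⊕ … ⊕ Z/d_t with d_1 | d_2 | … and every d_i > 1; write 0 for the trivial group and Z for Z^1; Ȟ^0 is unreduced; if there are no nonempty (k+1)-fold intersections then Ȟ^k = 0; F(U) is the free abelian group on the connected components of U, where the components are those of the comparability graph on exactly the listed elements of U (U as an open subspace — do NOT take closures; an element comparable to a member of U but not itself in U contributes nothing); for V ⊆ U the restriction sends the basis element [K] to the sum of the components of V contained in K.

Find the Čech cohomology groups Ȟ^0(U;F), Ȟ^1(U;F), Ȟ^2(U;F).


Ȟ^0 ≅ Z^2, Ȟ^1 ≅ 0 and Ȟ^2 ≅ 0

intersection data:
  V12={p1,p2,p3,p4,p5,p6,p7} V13={p1,p2,p3,p5,p6,p7,p8} V23={p1,p2,p3,p5,p6,p7}
  V123={p1,p2,p3,p5,p6,p7}
components per intersection:
  V1: {p1,p2,p3,p4,p5,p6,p7} {p8}
  V2: {p1,p2,p3,p4,p5,p6,p7}
  V3: {p1,p2,p3,p5,p6,p7} {p8}
  V12: {p1,p2,p3,p4,p5,p6,p7}
  V13: {p1,p2,p3,p5,p6,p7} {p8}
  V23: {p1,p2,p3,p5,p6,p7}
  V123: {p1,p2,p3,p5,p6,p7}
C dims 5,4,1; δ0: rk 3, SNF 1^3; δ1: rk 1, SNF 1^1
Ȟ^0 = (5 − 3) − 0 = 2, so Ȟ^0 ≅ Z^2
Ȟ^1 = (4 − 1) − 3 = 0, so Ȟ^1 ≅ 0
Ȟ^2 = (1 − 0) − 1 = 0, so Ȟ^2 ≅ 0


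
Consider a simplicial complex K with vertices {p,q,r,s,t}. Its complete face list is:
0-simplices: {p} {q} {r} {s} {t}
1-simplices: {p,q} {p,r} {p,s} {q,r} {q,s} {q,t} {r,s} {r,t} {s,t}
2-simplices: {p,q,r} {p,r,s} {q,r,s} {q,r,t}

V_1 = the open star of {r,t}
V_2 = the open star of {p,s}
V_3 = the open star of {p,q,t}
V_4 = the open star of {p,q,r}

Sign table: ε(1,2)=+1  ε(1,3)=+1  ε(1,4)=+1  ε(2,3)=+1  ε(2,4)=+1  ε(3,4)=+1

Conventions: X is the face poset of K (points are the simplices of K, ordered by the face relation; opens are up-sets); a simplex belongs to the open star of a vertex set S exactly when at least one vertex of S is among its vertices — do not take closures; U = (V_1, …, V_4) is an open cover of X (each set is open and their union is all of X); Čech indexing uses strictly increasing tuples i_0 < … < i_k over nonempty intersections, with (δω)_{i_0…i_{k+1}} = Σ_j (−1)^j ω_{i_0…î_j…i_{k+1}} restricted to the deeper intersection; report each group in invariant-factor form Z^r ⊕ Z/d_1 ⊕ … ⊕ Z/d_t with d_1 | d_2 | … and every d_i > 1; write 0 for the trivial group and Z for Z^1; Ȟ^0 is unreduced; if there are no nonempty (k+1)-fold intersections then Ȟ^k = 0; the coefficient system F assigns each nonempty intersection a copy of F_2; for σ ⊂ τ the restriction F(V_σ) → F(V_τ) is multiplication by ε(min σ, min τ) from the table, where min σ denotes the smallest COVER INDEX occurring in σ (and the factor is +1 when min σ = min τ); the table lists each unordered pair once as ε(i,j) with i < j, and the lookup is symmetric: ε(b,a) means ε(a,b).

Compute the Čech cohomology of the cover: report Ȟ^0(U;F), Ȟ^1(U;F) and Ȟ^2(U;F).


Ȟ^0(U;F) ≅ Z/2, Ȟ^1(U;F) ≅ 0 and Ȟ^2(U;F) ≅ 0

cover nerve:
  V1={{r},{t},{p,r},{q,r},{q,t},{r,s},{r,t},{s,t},{p,q,r},{p,r,s},{q,r,s},{q,r,t}} V2={{p},{s},{p,q},{p,r},{p,s},{q,s},{r,s},{s,t},{p,q,r},{p,r,s},{q,r,s}} V3={{p},{q},{t},{p,q},{p,r},{p,s},{q,r},{q,s},{q,t},{r,t},{s,t},{p,q,r},{p,r,s},{q,r,s},{q,r,t}} V4={{p},{q},{r},{p,q},{p,r},{p,s},{q,r},{q,s},{q,t},{r,s},{r,t},{p,q,r},{p,r,s},{q,r,s},{q,r,t}}
  V12={{p,r},{r,s},{s,t},{p,q,r},{p,r,s},{q,r,s}} V13={{t},{p,r},{q,r},{q,t},{r,t},{s,t},{p,q,r},{p,r,s},{q,r,s},{q,r,t}} V14={{r},{p,r},{q,r},{q,t},{r,s},{r,t},{p,q,r},{p,r,s},{q,r,s},{q,r,t}} V23={{p},{p,q},{p,r},{p,s},{q,s},{s,t},{p,q,r},{p,r,s},{q,r,s}} V24={{p},{p,q},{p,r},{p,s},{q,s},{r,s},{p,q,r},{p,r,s},{q,r,s}} V34={{p},{q},{p,q},{p,r},{p,s},{q,r},{q,s},{q,t},{r,t},{p,q,r},{p,r,s},{q,r,s},{q,r,t}}
  V123={{p,r},{s,t},{p,q,r},{p,r,s},{q,r,s}} V124={{p,r},{r,s},{p,q,r},{p,r,s},{q,r,s}} V134={{p,r},{q,r},{q,t},{r,t},{p,q,r},{p,r,s},{q,r,s},{q,r,t}} V234={{p},{p,q},{p,r},{p,s},{q,s},{p,q,r},{p,r,s},{q,r,s}}
  V1234={{p,r},{p,q,r},{p,r,s},{q,r,s}}
C dims 4,6,4,1; δ0: rk_F2 3; δ1: rk_F2 3; δ2: rk_F2 1
Ȟ^0: (4−3)−0=1 ⇒ Z/2
Ȟ^1: (6−3)−3=0 ⇒ 0
Ȟ^2: (4−1)−3=0 ⇒ 0


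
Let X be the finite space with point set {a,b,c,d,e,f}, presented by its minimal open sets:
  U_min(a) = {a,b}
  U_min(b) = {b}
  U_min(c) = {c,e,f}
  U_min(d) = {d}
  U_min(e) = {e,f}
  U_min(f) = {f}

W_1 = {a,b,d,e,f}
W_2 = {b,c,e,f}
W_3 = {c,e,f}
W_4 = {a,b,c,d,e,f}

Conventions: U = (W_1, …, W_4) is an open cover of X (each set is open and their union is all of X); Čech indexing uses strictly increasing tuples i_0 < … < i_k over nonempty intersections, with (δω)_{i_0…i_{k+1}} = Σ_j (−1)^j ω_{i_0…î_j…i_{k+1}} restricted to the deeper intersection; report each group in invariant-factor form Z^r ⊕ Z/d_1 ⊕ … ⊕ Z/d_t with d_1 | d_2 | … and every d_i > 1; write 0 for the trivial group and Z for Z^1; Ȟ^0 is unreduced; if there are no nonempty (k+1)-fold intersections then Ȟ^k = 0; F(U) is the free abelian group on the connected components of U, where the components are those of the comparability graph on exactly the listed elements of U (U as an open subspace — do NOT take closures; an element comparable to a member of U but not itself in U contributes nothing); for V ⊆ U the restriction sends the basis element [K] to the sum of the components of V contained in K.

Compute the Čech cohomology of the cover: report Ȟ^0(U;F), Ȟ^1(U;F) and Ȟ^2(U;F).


nerve of the cover:
  W12={b,e,f} W13={e,f} W14={a,b,d,e,f} W23={c,e,f} W24={b,c,e,f} W34={c,e,f}
  W123={e,f} W124={b,e,f} W134={e,f} W234={c,e,f}
  W1234={e,f}
components per intersection:
  W1: {a,b} {d} {e,f}
  W2: {b} {c,e,f}
  W3: {c,e,f}
  W4: {a,b} {c,e,f} {d}
  W12: {b} {e,f}
  W13: {e,f}
  W14: {a,b} {d} {e,f}
  W23: {c,e,f}
  W24: {b} {c,e,f}
  W34: {c,e,f}
  W123: {e,f}
  W124: {b} {e,f}
  W134: {e,f}
  W234: {c,e,f}
  W1234: {e,f}
C dims 9,10,5,1; δ0: rk 6, SNF 1^6; δ1: rk 4, SNF 1^4; δ2: rk 1, SNF 1^1
Ȟ^0 = (9 − 6) − 0 = 3, so Ȟ^0 ≅ Z^3
Ȟ^1 = (10 − 4) − 6 = 0, so Ȟ^1 ≅ 0
Ȟ^2 = (5 − 1) − 4 = 0, so Ȟ^2 ≅ 0

Ȟ^0(U;F) ≅ Z^3; Ȟ^1(U;F) ≅ 0; Ȟ^2(U;F) ≅ 0


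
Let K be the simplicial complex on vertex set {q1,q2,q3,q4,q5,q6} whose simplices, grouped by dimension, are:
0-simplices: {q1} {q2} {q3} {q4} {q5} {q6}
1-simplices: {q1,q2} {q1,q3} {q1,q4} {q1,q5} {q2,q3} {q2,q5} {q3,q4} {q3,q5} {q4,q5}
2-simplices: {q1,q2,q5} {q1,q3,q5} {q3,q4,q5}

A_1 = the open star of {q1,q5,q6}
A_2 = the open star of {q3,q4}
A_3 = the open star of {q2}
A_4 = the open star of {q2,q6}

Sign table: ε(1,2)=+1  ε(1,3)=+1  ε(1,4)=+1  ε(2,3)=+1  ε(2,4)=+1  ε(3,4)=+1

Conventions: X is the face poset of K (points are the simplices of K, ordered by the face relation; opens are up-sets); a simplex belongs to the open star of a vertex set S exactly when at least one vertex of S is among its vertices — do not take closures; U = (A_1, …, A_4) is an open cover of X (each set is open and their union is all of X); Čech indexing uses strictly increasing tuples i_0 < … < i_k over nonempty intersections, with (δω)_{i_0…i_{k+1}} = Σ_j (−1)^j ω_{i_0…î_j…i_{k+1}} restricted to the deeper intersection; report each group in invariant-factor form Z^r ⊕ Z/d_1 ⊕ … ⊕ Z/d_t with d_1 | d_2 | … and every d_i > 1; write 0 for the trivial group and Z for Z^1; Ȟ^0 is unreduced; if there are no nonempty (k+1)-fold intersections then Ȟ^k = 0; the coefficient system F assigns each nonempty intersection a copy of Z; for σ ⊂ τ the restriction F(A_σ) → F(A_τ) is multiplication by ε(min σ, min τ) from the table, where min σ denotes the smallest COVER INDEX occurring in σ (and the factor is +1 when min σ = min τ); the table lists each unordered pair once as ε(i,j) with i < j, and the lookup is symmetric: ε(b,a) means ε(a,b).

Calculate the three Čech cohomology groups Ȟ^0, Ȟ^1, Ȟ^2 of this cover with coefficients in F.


Ȟ^0 ≅ Z, Ȟ^1 ≅ Z, Ȟ^2 ≅ 0

intersection data:
  A1={{q1},{q5},{q6},{q1,q2},{q1,q3},{q1,q4},{q1,q5},{q2,q5},{q3,q5},{q4,q5},{q1,q2,q5},{q1,q3,q5},{q3,q4,q5}} A2={{q3},{q4},{q1,q3},{q1,q4},{q2,q3},{q3,q4},{q3,q5},{q4,q5},{q1,q3,q5},{q3,q4,q5}} A3={{q2},{q1,q2},{q2,q3},{q2,q5},{q1,q2,q5}} A4={{q2},{q6},{q1,q2},{q2,q3},{q2,q5},{q1,q2,q5}}
  A12={{q1,q3},{q1,q4},{q3,q5},{q4,q5},{q1,q3,q5},{q3,q4,q5}} A13={{q1,q2},{q2,q5},{q1,q2,q5}} A14={{q6},{q1,q2},{q2,q5},{q1,q2,q5}} A23={{q2,q3}} A24={{q2,q3}} A34={{q2},{q1,q2},{q2,q3},{q2,q5},{q1,q2,q5}}
  A134={{q1,q2},{q2,q5},{q1,q2,q5}} A234={{q2,q3}}
C dims 4,6,2; δ0: rk 3, SNF 1^3; δ1: rk 2, SNF 1^2
Ȟ^0 = (4 − 3) − 0 = 1, so Ȟ^0 ≅ Z
Ȟ^1 = (6 − 2) − 3 = 1, so Ȟ^1 ≅ Z
Ȟ^2 = (2 − 0) − 2 = 0, so Ȟ^2 ≅ 0


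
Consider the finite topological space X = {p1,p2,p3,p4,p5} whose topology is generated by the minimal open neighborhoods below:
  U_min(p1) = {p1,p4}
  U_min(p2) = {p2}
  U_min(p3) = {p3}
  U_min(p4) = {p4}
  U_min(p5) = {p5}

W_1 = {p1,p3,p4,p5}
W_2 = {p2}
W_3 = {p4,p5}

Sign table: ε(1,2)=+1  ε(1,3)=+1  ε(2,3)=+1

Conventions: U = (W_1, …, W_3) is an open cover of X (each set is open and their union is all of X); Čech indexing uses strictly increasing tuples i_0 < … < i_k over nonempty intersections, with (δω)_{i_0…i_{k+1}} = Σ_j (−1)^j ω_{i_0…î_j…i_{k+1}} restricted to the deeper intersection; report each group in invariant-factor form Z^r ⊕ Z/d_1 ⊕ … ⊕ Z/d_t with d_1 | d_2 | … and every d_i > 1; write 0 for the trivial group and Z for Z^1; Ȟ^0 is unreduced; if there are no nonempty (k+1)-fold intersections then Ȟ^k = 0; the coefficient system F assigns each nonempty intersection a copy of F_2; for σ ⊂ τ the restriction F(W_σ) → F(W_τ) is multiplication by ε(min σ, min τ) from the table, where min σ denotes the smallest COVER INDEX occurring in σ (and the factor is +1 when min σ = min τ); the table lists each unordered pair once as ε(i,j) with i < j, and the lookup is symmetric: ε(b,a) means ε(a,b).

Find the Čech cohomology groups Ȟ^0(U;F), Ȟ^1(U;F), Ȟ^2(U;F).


nonempty overlaps:
  W13={p4,p5}
C dims 3,1; δ0: rk_F2 1
degree 0: 3−1−0 = 2 → Ȟ^0 ≅ Z/2 ⊕ Z/2
degree 1: 1−0−1 = 0 → Ȟ^1 ≅ 0
degree 2: 0−0−0 = 0 → Ȟ^2 ≅ 0

Ȟ^0 ≅ Z/2 ⊕ Z/2, Ȟ^1 ≅ 0 and Ȟ^2 ≅ 0


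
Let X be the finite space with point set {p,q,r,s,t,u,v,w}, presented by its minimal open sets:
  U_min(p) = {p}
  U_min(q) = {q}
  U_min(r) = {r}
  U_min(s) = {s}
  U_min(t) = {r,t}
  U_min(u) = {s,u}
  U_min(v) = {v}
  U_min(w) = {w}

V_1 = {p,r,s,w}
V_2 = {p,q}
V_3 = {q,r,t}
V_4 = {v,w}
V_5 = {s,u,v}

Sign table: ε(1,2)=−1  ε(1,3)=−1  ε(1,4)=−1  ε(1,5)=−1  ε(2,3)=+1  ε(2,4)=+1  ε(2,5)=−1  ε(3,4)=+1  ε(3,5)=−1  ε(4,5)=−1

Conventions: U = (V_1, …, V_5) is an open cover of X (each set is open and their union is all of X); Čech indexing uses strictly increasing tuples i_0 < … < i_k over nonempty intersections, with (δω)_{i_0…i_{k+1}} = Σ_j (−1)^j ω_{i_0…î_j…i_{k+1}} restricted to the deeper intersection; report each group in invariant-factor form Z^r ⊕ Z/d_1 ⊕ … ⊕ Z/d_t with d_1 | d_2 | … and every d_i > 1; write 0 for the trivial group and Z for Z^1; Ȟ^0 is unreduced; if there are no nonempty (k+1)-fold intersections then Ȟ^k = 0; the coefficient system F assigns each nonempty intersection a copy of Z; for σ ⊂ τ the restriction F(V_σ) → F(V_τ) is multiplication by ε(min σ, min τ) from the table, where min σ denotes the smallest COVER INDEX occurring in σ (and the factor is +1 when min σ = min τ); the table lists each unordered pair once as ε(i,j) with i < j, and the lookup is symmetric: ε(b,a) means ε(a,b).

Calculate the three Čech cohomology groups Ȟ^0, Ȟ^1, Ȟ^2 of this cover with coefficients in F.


Ȟ^0 = 0, Ȟ^1 = Z ⊕ Z/2, Ȟ^2 = 0

nonempty intersections:
  V12={p} V13={r} V14={w} V15={s} V23={q} V45={v}
C dims 5,6; δ0: rk 5, SNF 1^4·2
Ȟ^0: (5−5)−0=0 ⇒ 0
Ȟ^1: (6−0)−5=1 plus torsion [2] ⇒ Z ⊕ Z/2
Ȟ^2: (0−0)−0=0 ⇒ 0


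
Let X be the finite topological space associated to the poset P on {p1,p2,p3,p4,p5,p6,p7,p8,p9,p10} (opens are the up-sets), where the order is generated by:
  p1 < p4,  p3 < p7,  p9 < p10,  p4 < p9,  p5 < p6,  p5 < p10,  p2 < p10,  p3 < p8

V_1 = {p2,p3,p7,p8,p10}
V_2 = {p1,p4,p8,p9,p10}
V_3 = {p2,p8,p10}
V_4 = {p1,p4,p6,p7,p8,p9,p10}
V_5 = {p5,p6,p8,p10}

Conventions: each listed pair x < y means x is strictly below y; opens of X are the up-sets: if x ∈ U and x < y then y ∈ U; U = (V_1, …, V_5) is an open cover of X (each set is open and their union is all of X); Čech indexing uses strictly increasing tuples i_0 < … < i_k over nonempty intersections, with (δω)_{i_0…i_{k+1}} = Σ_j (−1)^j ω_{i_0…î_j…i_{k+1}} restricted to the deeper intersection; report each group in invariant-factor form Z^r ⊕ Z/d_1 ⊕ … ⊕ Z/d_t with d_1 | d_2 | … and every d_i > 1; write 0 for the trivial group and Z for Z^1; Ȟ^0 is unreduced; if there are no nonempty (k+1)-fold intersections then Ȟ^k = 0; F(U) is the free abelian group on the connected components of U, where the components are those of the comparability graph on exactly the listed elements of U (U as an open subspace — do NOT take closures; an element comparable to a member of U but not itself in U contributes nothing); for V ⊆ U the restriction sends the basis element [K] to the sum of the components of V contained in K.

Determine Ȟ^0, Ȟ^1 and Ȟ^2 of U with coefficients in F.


nonempty overlaps:
  V12={p8,p10} V13={p2,p8,p10} V14={p7,p8,p10} V15={p8,p10} V23={p8,p10} V24={p1,p4,p8,p9,p10} V25={p8,p10} V34={p8,p10} V35={p8,p10} V45={p6,p8,p10}
  V123={p8,p10} V124={p8,p10} V125={p8,p10} V134={p8,p10} V135={p8,p10} V145={p8,p10} V234={p8,p10} V235={p8,p10} V245={p8,p10} V345={p8,p10}
  V1234={p8,p10} V1235={p8,p10} V1245={p8,p10} V1345={p8,p10} V2345={p8,p10}
  V12345={p8,p10}
components per intersection:
  V1: {p2,p10} {p3,p7,p8}
  V2: {p1,p4,p9,p10} {p8}
  V3: {p2,p10} {p8}
  V4: {p1,p4,p9,p10} {p6} {p7} {p8}
  V5: {p5,p6,p10} {p8}
  V12: {p8} {p10}
  V13: {p2,p10} {p8}
  V14: {p7} {p8} {p10}
  V15: {p8} {p10}
  V23: {p8} {p10}
  V24: {p1,p4,p9,p10} {p8}
  V25: {p8} {p10}
  V34: {p8} {p10}
  V35: {p8} {p10}
  V45: {p6} {p8} {p10}
  V123: {p8} {p10}
  V124: {p8} {p10}
  V125: {p8} {p10}
  V134: {p8} {p10}
  V135: {p8} {p10}
  V145: {p8} {p10}
  V234: {p8} {p10}
  V235: {p8} {p10}
  V245: {p8} {p10}
  V345: {p8} {p10}
  V1234: {p8} {p10}
  V1235: {p8} {p10}
  V1245: {p8} {p10}
  V1345: {p8} {p10}
  V2345: {p8} {p10}
  V12345: {p8} {p10}
C dims 12,22,20,10; δ0: rk 10, SNF 1^10; δ1: rk 12, SNF 1^12; δ2: rk 8, SNF 1^8
degree 0: 12−10−0 = 2 → Ȟ^0 ≅ Z^2
degree 1: 22−12−10 = 0 → Ȟ^1 ≅ 0
degree 2: 20−8−12 = 0 → Ȟ^2 ≅ 0

Ȟ^0(U;F) ≅ Z^2,  Ȟ^1(U;F) ≅ 0,  Ȟ^2(U;F) ≅ 0


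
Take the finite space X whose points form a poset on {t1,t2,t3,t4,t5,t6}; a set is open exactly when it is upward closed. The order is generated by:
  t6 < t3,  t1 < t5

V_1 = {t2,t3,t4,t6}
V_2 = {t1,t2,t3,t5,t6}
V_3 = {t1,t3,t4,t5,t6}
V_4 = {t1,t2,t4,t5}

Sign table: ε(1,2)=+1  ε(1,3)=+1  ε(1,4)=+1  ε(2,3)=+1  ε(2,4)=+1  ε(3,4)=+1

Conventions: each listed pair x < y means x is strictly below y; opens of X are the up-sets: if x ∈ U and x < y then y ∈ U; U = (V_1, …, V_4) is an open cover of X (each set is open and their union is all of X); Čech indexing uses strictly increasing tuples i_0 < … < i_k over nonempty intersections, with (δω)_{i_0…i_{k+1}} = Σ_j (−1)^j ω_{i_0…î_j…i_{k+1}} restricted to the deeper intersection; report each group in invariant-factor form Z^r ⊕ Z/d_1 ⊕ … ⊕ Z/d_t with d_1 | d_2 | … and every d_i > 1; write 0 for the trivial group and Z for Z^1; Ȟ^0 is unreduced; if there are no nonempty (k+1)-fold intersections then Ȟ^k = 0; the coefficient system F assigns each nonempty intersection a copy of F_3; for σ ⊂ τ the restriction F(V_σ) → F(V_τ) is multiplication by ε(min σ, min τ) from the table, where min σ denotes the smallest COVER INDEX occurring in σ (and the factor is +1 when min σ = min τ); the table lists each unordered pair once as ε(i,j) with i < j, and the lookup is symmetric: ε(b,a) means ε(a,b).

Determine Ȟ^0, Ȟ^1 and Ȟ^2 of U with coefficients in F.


cover nerve:
  V12={t2,t3,t6} V13={t3,t4,t6} V14={t2,t4} V23={t1,t3,t5,t6} V24={t1,t2,t5} V34={t1,t4,t5}
  V123={t3,t6} V124={t2} V134={t4} V234={t1,t5}
C dims 4,6,4; δ0: rk_F3 3; δ1: rk_F3 3
Ȟ^0: (4−3)−0=1 ⇒ Z/3
Ȟ^1: (6−3)−3=0 ⇒ 0
Ȟ^2: (4−0)−3=1 ⇒ Z/3

Ȟ^0(U;F) ≅ Z/3, Ȟ^1(U;F) ≅ 0 and Ȟ^2(U;F) ≅ Z/3


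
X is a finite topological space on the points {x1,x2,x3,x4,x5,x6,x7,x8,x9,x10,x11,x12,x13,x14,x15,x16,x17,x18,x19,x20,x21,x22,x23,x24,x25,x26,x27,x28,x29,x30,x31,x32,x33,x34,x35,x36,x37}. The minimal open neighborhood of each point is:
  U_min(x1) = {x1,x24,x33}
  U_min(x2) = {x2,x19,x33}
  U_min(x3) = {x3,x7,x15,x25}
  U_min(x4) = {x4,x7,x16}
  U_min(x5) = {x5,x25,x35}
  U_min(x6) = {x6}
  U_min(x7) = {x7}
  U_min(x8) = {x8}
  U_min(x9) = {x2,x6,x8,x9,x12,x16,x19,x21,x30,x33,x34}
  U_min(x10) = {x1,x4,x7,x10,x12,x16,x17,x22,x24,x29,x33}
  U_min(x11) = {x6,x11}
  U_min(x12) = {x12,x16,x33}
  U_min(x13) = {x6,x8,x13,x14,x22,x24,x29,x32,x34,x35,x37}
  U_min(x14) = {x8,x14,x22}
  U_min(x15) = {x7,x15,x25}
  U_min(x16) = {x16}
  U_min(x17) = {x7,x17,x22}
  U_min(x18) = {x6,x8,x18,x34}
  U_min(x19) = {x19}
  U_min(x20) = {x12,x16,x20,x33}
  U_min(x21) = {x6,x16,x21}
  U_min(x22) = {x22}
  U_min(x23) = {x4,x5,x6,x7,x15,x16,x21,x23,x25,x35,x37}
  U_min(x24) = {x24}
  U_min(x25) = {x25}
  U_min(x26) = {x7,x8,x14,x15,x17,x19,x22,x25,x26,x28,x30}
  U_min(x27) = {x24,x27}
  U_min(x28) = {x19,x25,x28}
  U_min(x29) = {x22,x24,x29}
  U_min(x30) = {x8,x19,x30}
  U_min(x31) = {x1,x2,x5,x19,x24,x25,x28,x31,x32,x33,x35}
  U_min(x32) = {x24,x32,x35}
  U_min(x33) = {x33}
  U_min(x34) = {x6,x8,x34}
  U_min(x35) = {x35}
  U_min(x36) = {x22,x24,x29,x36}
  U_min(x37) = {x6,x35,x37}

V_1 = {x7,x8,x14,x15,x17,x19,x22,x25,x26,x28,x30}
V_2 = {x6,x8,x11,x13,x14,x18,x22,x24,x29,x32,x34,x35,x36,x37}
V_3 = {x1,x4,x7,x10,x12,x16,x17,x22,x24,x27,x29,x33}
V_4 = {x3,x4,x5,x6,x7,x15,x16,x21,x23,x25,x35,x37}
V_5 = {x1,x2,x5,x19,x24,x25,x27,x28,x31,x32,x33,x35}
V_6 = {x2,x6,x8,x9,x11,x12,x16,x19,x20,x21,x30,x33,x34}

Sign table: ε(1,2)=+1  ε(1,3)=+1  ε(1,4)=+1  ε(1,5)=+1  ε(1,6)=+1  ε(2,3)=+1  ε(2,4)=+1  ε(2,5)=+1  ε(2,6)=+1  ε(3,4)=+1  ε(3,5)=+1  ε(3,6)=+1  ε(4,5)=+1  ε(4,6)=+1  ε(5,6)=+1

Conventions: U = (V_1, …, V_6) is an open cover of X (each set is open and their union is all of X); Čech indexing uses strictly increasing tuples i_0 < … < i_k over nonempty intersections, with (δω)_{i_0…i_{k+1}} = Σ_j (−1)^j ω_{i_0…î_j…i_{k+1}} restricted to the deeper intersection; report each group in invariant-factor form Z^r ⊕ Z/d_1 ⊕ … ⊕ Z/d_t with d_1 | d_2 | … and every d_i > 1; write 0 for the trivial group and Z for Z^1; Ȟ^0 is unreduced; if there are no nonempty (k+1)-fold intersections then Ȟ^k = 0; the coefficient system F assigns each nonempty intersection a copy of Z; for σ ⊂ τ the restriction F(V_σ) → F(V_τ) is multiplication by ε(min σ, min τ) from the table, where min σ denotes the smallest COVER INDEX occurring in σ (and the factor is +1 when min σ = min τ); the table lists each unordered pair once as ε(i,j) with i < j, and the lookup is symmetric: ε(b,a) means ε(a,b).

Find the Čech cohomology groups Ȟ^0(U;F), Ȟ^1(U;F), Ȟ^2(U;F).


Ȟ^0 = Z; Ȟ^1 = 0; Ȟ^2 = Z/2

cover nerve:
  V12={x8,x14,x22} V13={x7,x17,x22} V14={x7,x15,x25} V15={x19,x25,x28} V16={x8,x19,x30} V23={x22,x24,x29} V24={x6,x35,x37} V25={x24,x32,x35} V26={x6,x8,x11,x34} V34={x4,x7,x16} V35={x1,x24,x27,x33} V36={x12,x16,x33} V45={x5,x25,x35} V46={x6,x16,x21} V56={x2,x19,x33}
  V123={x22} V126={x8} V134={x7} V145={x25} V156={x19} V235={x24} V245={x35} V246={x6} V346={x16} V356={x33}
C dims 6,15,10; δ0: rk 5, SNF 1^5; δ1: rk 10, SNF 1^9·2
Ȟ^0: (6−5)−0=1 ⇒ Z
Ȟ^1: (15−10)−5=0 ⇒ 0
Ȟ^2: (10−0)−10=0 plus torsion [2] ⇒ Z/2


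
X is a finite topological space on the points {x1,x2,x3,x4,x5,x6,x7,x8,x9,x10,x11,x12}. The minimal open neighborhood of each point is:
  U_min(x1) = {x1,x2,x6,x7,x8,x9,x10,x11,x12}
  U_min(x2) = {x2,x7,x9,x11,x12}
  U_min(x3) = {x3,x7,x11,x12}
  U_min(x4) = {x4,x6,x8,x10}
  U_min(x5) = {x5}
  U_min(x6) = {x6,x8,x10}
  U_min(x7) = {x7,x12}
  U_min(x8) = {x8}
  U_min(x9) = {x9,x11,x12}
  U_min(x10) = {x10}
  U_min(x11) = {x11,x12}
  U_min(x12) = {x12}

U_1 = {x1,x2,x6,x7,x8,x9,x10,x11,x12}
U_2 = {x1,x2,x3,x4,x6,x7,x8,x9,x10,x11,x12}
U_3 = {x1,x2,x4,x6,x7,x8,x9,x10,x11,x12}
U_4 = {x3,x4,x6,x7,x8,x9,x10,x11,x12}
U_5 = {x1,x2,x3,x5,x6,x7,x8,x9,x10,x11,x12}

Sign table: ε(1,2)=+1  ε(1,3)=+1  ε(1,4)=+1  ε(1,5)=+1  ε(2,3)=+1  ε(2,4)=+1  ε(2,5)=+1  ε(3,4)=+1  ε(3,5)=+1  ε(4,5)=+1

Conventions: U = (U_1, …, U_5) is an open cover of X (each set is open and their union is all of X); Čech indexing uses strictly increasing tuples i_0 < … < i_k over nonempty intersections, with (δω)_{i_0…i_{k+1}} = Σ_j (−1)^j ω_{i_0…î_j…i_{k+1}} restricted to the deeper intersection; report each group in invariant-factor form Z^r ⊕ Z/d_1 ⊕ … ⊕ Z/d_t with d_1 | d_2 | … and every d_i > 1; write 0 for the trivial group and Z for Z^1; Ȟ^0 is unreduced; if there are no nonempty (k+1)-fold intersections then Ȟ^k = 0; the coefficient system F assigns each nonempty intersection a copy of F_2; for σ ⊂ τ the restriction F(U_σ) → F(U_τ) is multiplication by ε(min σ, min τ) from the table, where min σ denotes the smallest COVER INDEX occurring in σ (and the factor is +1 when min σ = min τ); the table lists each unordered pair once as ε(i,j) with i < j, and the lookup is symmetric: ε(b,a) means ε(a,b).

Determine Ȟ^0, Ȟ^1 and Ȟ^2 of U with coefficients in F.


intersection data:
  U12={x1,x2,x6,x7,x8,x9,x10,x11,x12} U13={x1,x2,x6,x7,x8,x9,x10,x11,x12} U14={x6,x7,x8,x9,x10,x11,x12} U15={x1,x2,x6,x7,x8,x9,x10,x11,x12} U23={x1,x2,x4,x6,x7,x8,x9,x10,x11,x12} U24={x3,x4,x6,x7,x8,x9,x10,x11,x12} U25={x1,x2,x3,x6,x7,x8,x9,x10,x11,x12} U34={x4,x6,x7,x8,x9,x10,x11,x12} U35={x1,x2,x6,x7,x8,x9,x10,x11,x12} U45={x3,x6,x7,x8,x9,x10,x11,x12}
  U123={x1,x2,x6,x7,x8,x9,x10,x11,x12} U124={x6,x7,x8,x9,x10,x11,x12} U125={x1,x2,x6,x7,x8,x9,x10,x11,x12} U134={x6,x7,x8,x9,x10,x11,x12} U135={x1,x2,x6,x7,x8,x9,x10,x11,x12} U145={x6,x7,x8,x9,x10,x11,x12} U234={x4,x6,x7,x8,x9,x10,x11,x12} U235={x1,x2,x6,x7,x8,x9,x10,x11,x12} U245={x3,x6,x7,x8,x9,x10,x11,x12} U345={x6,x7,x8,x9,x10,x11,x12}
  U1234={x6,x7,x8,x9,x10,x11,x12} U1235={x1,x2,x6,x7,x8,x9,x10,x11,x12} U1245={x6,x7,x8,x9,x10,x11,x12} U1345={x6,x7,x8,x9,x10,x11,x12} U2345={x6,x7,x8,x9,x10,x11,x12}
  U12345={x6,x7,x8,x9,x10,x11,x12}
C dims 5,10,10,5; δ0: rk_F2 4; δ1: rk_F2 6; δ2: rk_F2 4
Ȟ^0 = (5 − 4) − 0 = 1, so Ȟ^0 ≅ Z/2
Ȟ^1 = (10 − 6) − 4 = 0, so Ȟ^1 ≅ 0
Ȟ^2 = (10 − 4) − 6 = 0, so Ȟ^2 ≅ 0

Ȟ^0 = Z/2, Ȟ^1 = 0, Ȟ^2 = 0


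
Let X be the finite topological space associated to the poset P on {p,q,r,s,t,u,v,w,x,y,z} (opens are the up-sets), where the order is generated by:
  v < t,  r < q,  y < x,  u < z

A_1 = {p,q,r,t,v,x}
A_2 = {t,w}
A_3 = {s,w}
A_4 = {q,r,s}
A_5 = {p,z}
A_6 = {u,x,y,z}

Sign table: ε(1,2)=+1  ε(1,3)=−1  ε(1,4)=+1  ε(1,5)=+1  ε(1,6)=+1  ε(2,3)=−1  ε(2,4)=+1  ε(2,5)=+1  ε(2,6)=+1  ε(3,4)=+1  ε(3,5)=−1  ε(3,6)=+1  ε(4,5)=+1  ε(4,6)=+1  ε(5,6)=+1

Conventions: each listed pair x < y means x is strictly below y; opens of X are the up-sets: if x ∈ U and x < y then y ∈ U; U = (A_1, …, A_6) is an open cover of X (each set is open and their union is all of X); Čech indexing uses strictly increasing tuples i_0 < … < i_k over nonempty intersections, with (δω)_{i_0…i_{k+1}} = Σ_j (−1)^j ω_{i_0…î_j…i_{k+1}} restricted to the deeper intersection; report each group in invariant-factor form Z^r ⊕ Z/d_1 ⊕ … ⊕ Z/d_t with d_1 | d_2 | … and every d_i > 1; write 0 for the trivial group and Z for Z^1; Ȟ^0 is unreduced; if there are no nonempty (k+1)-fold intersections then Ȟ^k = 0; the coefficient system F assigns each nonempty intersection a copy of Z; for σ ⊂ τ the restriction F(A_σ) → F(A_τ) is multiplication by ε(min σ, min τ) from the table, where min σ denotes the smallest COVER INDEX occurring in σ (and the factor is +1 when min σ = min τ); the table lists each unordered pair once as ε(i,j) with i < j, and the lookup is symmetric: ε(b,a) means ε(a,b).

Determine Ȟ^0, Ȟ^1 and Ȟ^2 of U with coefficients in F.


nonempty overlaps:
  A12={t} A14={q,r} A15={p} A16={x} A23={w} A34={s} A56={z}
C dims 6,7; δ0: rk 6, SNF 1^5·2
degree 0: 6−6−0 = 0 → Ȟ^0 ≅ 0
degree 1: 7−0−6 = 1 plus torsion [2] → Ȟ^1 ≅ Z ⊕ Z/2
degree 2: 0−0−0 = 0 → Ȟ^2 ≅ 0

Ȟ^0(U;F) ≅ 0; Ȟ^1(U;F) ≅ Z ⊕ Z/2; Ȟ^2(U;F) ≅ 0


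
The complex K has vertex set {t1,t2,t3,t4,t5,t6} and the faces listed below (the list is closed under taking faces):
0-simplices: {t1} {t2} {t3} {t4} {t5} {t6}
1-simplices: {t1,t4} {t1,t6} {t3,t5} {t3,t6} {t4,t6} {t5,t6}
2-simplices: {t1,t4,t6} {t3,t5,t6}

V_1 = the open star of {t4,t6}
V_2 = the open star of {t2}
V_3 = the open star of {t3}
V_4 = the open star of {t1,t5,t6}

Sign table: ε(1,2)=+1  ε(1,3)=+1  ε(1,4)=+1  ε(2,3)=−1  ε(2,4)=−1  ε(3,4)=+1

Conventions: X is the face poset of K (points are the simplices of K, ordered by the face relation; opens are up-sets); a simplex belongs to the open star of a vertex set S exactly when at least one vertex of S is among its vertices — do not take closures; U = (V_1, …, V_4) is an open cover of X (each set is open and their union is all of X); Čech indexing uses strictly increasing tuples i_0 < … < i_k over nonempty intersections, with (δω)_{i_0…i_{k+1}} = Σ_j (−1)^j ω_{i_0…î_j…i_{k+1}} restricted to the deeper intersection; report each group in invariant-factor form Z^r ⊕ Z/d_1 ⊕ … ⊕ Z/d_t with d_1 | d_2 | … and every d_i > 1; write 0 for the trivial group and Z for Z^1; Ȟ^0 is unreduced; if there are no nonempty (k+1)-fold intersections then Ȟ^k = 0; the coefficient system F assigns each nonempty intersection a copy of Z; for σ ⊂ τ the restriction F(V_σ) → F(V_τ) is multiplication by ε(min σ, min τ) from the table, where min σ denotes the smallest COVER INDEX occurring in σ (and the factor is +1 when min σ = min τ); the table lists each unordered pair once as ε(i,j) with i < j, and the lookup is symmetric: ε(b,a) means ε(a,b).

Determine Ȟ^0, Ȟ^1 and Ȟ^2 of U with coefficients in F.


nerve simplices:
  V1={{t4},{t6},{t1,t4},{t1,t6},{t3,t6},{t4,t6},{t5,t6},{t1,t4,t6},{t3,t5,t6}} V2={{t2}} V3={{t3},{t3,t5},{t3,t6},{t3,t5,t6}} V4={{t1},{t5},{t6},{t1,t4},{t1,t6},{t3,t5},{t3,t6},{t4,t6},{t5,t6},{t1,t4,t6},{t3,t5,t6}}
  V13={{t3,t6},{t3,t5,t6}} V14={{t6},{t1,t4},{t1,t6},{t3,t6},{t4,t6},{t5,t6},{t1,t4,t6},{t3,t5,t6}} V34={{t3,t5},{t3,t6},{t3,t5,t6}}
  V134={{t3,t6},{t3,t5,t6}}
C dims 4,3,1; δ0: rk 2, SNF 1^2; δ1: rk 1, SNF 1^1
degree 0: 4−2−0 = 2 → Ȟ^0 ≅ Z^2
degree 1: 3−1−2 = 0 → Ȟ^1 ≅ 0
degree 2: 1−0−1 = 0 → Ȟ^2 ≅ 0

Ȟ^0 = Z^2,  Ȟ^1 = 0,  Ȟ^2 = 0


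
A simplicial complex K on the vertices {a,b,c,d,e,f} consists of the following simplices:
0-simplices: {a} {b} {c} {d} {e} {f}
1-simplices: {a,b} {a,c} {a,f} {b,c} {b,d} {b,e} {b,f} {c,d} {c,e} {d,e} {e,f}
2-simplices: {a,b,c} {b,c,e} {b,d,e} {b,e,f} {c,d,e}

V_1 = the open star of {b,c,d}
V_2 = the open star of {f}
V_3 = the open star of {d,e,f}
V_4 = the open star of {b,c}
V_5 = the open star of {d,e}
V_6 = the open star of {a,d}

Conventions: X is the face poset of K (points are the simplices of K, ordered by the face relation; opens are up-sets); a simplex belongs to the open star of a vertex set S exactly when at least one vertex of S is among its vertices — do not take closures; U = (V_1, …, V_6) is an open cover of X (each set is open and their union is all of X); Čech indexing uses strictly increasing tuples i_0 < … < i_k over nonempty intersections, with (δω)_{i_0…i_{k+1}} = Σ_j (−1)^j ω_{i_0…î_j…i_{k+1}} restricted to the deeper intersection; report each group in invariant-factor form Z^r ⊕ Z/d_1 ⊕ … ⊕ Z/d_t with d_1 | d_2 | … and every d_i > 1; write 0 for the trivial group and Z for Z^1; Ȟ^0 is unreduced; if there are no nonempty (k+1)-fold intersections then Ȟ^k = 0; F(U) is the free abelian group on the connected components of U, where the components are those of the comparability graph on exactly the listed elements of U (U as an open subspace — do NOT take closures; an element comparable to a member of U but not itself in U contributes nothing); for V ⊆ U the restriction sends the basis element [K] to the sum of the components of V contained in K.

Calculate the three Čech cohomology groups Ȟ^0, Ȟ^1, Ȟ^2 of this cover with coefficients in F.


cover nerve:
  V1={{b},{c},{d},{a,b},{a,c},{b,c},{b,d},{b,e},{b,f},{c,d},{c,e},{d,e},{a,b,c},{b,c,e},{b,d,e},{b,e,f},{c,d,e}} V2={{f},{a,f},{b,f},{e,f},{b,e,f}} V3={{d},{e},{f},{a,f},{b,d},{b,e},{b,f},{c,d},{c,e},{d,e},{e,f},{b,c,e},{b,d,e},{b,e,f},{c,d,e}} V4={{b},{c},{a,b},{a,c},{b,c},{b,d},{b,e},{b,f},{c,d},{c,e},{a,b,c},{b,c,e},{b,d,e},{b,e,f},{c,d,e}} V5={{d},{e},{b,d},{b,e},{c,d},{c,e},{d,e},{e,f},{b,c,e},{b,d,e},{b,e,f},{c,d,e}} V6={{a},{d},{a,b},{a,c},{a,f},{b,d},{c,d},{d,e},{a,b,c},{b,d,e},{c,d,e}}
  V12={{b,f},{b,e,f}} V13={{d},{b,d},{b,e},{b,f},{c,d},{c,e},{d,e},{b,c,e},{b,d,e},{b,e,f},{c,d,e}} V14={{b},{c},{a,b},{a,c},{b,c},{b,d},{b,e},{b,f},{c,d},{c,e},{a,b,c},{b,c,e},{b,d,e},{b,e,f},{c,d,e}} V15={{d},{b,d},{b,e},{c,d},{c,e},{d,e},{b,c,e},{b,d,e},{b,e,f},{c,d,e}} V16={{d},{a,b},{a,c},{b,d},{c,d},{d,e},{a,b,c},{b,d,e},{c,d,e}} V23={{f},{a,f},{b,f},{e,f},{b,e,f}} V24={{b,f},{b,e,f}} V25={{e,f},{b,e,f}} V26={{a,f}} V34={{b,d},{b,e},{b,f},{c,d},{c,e},{b,c,e},{b,d,e},{b,e,f},{c,d,e}} V35={{d},{e},{b,d},{b,e},{c,d},{c,e},{d,e},{e,f},{b,c,e},{b,d,e},{b,e,f},{c,d,e}} V36={{d},{a,f},{b,d},{c,d},{d,e},{b,d,e},{c,d,e}} V45={{b,d},{b,e},{c,d},{c,e},{b,c,e},{b,d,e},{b,e,f},{c,d,e}} V46={{a,b},{a,c},{b,d},{c,d},{a,b,c},{b,d,e},{c,d,e}} V56={{d},{b,d},{c,d},{d,e},{b,d,e},{c,d,e}}
  V123={{b,f},{b,e,f}} V124={{b,f},{b,e,f}} V125={{b,e,f}} V134={{b,d},{b,e},{b,f},{c,d},{c,e},{b,c,e},{b,d,e},{b,e,f},{c,d,e}} V135={{d},{b,d},{b,e},{c,d},{c,e},{d,e},{b,c,e},{b,d,e},{b,e,f},{c,d,e}} V136={{d},{b,d},{c,d},{d,e},{b,d,e},{c,d,e}} V145={{b,d},{b,e},{c,d},{c,e},{b,c,e},{b,d,e},{b,e,f},{c,d,e}} V146={{a,b},{a,c},{b,d},{c,d},{a,b,c},{b,d,e},{c,d,e}} V156={{d},{b,d},{c,d},{d,e},{b,d,e},{c,d,e}} V234={{b,f},{b,e,f}} V235={{e,f},{b,e,f}} V236={{a,f}} V245={{b,e,f}} V345={{b,d},{b,e},{c,d},{c,e},{b,c,e},{b,d,e},{b,e,f},{c,d,e}} V346={{b,d},{c,d},{b,d,e},{c,d,e}} V356={{d},{b,d},{c,d},{d,e},{b,d,e},{c,d,e}} V456={{b,d},{c,d},{b,d,e},{c,d,e}}
  V1234={{b,f},{b,e,f}} V1235={{b,e,f}} V1245={{b,e,f}} V1345={{b,d},{b,e},{c,d},{c,e},{b,c,e},{b,d,e},{b,e,f},{c,d,e}} V1346={{b,d},{c,d},{b,d,e},{c,d,e}} V1356={{d},{b,d},{c,d},{d,e},{b,d,e},{c,d,e}} V1456={{b,d},{c,d},{b,d,e},{c,d,e}} V2345={{b,e,f}} V3456={{b,d},{c,d},{b,d,e},{c,d,e}}
  V12345={{b,e,f}} V13456={{b,d},{c,d},{b,d,e},{c,d,e}}
components per intersection:
  V1: {{b},{c},{d},{a,b},{a,c},{b,c},{b,d},{b,e},{b,f},{c,d},{c,e},{d,e},{a,b,c},{b,c,e},{b,d,e},{b,e,f},{c,d,e}}
  V2: {{f},{a,f},{b,f},{e,f},{b,e,f}}
  V3: {{d},{e},{f},{a,f},{b,d},{b,e},{b,f},{c,d},{c,e},{d,e},{e,f},{b,c,e},{b,d,e},{b,e,f},{c,d,e}}
  V4: {{b},{c},{a,b},{a,c},{b,c},{b,d},{b,e},{b,f},{c,d},{c,e},{a,b,c},{b,c,e},{b,d,e},{b,e,f},{c,d,e}}
  V5: {{d},{e},{b,d},{b,e},{c,d},{c,e},{d,e},{e,f},{b,c,e},{b,d,e},{b,e,f},{c,d,e}}
  V6: {{a},{a,b},{a,c},{a,f},{a,b,c}} {{d},{b,d},{c,d},{d,e},{b,d,e},{c,d,e}}
  V12: {{b,f},{b,e,f}}
  V13: {{d},{b,d},{b,e},{b,f},{c,d},{c,e},{d,e},{b,c,e},{b,d,e},{b,e,f},{c,d,e}}
  V14: {{b},{c},{a,b},{a,c},{b,c},{b,d},{b,e},{b,f},{c,d},{c,e},{a,b,c},{b,c,e},{b,d,e},{b,e,f},{c,d,e}}
  V15: {{d},{b,d},{b,e},{c,d},{c,e},{d,e},{b,c,e},{b,d,e},{b,e,f},{c,d,e}}
  V16: {{d},{b,d},{c,d},{d,e},{b,d,e},{c,d,e}} {{a,b},{a,c},{a,b,c}}
  V23: {{f},{a,f},{b,f},{e,f},{b,e,f}}
  V24: {{b,f},{b,e,f}}
  V25: {{e,f},{b,e,f}}
  V26: {{a,f}}
  V34: {{b,d},{b,e},{b,f},{c,d},{c,e},{b,c,e},{b,d,e},{b,e,f},{c,d,e}}
  V35: {{d},{e},{b,d},{b,e},{c,d},{c,e},{d,e},{e,f},{b,c,e},{b,d,e},{b,e,f},{c,d,e}}
  V36: {{d},{b,d},{c,d},{d,e},{b,d,e},{c,d,e}} {{a,f}}
  V45: {{b,d},{b,e},{c,d},{c,e},{b,c,e},{b,d,e},{b,e,f},{c,d,e}}
  V46: {{a,b},{a,c},{a,b,c}} {{b,d},{b,d,e}} {{c,d},{c,d,e}}
  V56: {{d},{b,d},{c,d},{d,e},{b,d,e},{c,d,e}}
  V123: {{b,f},{b,e,f}}
  V124: {{b,f},{b,e,f}}
  V125: {{b,e,f}}
  V134: {{b,d},{b,e},{b,f},{c,d},{c,e},{b,c,e},{b,d,e},{b,e,f},{c,d,e}}
  V135: {{d},{b,d},{b,e},{c,d},{c,e},{d,e},{b,c,e},{b,d,e},{b,e,f},{c,d,e}}
  V136: {{d},{b,d},{c,d},{d,e},{b,d,e},{c,d,e}}
  V145: {{b,d},{b,e},{c,d},{c,e},{b,c,e},{b,d,e},{b,e,f},{c,d,e}}
  V146: {{a,b},{a,c},{a,b,c}} {{b,d},{b,d,e}} {{c,d},{c,d,e}}
  V156: {{d},{b,d},{c,d},{d,e},{b,d,e},{c,d,e}}
  V234: {{b,f},{b,e,f}}
  V235: {{e,f},{b,e,f}}
  V236: {{a,f}}
  V245: {{b,e,f}}
  V345: {{b,d},{b,e},{c,d},{c,e},{b,c,e},{b,d,e},{b,e,f},{c,d,e}}
  V346: {{b,d},{b,d,e}} {{c,d},{c,d,e}}
  V356: {{d},{b,d},{c,d},{d,e},{b,d,e},{c,d,e}}
  V456: {{b,d},{b,d,e}} {{c,d},{c,d,e}}
  V1234: {{b,f},{b,e,f}}
  V1235: {{b,e,f}}
  V1245: {{b,e,f}}
  V1345: {{b,d},{b,e},{c,d},{c,e},{b,c,e},{b,d,e},{b,e,f},{c,d,e}}
  V1346: {{b,d},{b,d,e}} {{c,d},{c,d,e}}
  V1356: {{d},{b,d},{c,d},{d,e},{b,d,e},{c,d,e}}
  V1456: {{b,d},{b,d,e}} {{c,d},{c,d,e}}
  V2345: {{b,e,f}}
  V3456: {{b,d},{b,d,e}} {{c,d},{c,d,e}}
  V12345: {{b,e,f}}
  V13456: {{b,d},{b,d,e}} {{c,d},{c,d,e}}
C dims 7,19,21,12; δ0: rk 6, SNF 1^6; δ1: rk 12, SNF 1^12; δ2: rk 9, SNF 1^9
Ȟ^0: (7−6)−0=1 ⇒ Z
Ȟ^1: (19−12)−6=1 ⇒ Z
Ȟ^2: (21−9)−12=0 ⇒ 0

Ȟ^0 = Z, Ȟ^1 = Z, Ȟ^2 = 0


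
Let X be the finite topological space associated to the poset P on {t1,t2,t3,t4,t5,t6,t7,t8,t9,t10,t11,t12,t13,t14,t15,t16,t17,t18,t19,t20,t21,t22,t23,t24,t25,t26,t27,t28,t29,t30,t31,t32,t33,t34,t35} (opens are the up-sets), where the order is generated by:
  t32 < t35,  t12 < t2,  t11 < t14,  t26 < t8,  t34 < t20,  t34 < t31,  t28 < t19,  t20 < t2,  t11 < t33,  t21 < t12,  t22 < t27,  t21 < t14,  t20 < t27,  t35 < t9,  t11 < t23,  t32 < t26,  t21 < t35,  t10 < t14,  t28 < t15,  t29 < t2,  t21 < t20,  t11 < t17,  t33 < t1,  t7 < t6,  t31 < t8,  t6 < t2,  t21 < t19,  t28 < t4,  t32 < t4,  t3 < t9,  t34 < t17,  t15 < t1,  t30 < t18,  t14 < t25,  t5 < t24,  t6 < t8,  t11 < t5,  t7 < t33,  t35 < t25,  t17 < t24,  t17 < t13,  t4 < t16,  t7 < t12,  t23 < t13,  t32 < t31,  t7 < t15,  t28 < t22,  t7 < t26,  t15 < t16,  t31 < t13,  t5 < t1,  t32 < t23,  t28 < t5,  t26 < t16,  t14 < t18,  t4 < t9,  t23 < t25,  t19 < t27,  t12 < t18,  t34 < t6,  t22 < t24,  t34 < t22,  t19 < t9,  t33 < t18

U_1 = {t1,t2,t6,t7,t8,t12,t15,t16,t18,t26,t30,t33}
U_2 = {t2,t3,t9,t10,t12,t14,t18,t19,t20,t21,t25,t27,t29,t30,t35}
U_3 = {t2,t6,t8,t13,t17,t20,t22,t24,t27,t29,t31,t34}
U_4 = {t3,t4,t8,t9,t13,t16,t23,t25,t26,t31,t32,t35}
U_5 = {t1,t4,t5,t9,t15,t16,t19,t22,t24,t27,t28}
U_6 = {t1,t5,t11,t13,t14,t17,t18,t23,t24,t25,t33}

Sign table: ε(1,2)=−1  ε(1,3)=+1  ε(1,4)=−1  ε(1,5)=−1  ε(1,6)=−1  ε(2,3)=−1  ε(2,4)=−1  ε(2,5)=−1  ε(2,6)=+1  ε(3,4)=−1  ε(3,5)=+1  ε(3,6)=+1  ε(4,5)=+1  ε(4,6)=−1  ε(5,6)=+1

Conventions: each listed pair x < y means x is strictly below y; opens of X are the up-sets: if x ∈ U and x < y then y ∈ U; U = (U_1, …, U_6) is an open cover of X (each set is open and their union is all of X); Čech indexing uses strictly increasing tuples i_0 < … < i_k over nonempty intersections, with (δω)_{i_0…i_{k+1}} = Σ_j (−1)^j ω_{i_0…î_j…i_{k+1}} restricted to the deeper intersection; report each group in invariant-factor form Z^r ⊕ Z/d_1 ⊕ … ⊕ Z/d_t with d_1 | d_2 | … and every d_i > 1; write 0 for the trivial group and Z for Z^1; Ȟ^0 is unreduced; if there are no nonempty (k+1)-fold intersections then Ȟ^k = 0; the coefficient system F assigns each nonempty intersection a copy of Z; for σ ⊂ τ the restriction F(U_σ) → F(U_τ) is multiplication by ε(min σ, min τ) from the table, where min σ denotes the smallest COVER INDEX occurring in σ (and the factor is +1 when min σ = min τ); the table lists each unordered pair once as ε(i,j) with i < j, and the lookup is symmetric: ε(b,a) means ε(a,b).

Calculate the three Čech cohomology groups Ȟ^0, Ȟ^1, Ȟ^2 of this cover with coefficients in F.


nonempty overlaps:
  U12={t2,t12,t18,t30} U13={t2,t6,t8} U14={t8,t16,t26} U15={t1,t15,t16} U16={t1,t18,t33} U23={t2,t20,t27,t29} U24={t3,t9,t25,t35} U25={t9,t19,t27} U26={t14,t18,t25} U34={t8,t13,t31} U35={t22,t24,t27} U36={t13,t17,t24} U45={t4,t9,t16} U46={t13,t23,t25} U56={t1,t5,t24}
  U123={t2} U126={t18} U134={t8} U145={t16} U156={t1} U235={t27} U245={t9} U246={t25} U346={t13} U356={t24}
C dims 6,15,10; δ0: rk 6, SNF 1^5·2; δ1: rk 9, SNF 1^9
degree 0: 6−6−0 = 0 → Ȟ^0 ≅ 0
degree 1: 15−9−6 = 0 plus torsion [2] → Ȟ^1 ≅ Z/2
degree 2: 10−0−9 = 1 → Ȟ^2 ≅ Z

Ȟ^0 ≅ 0,  Ȟ^1 ≅ Z/2,  Ȟ^2 ≅ Z


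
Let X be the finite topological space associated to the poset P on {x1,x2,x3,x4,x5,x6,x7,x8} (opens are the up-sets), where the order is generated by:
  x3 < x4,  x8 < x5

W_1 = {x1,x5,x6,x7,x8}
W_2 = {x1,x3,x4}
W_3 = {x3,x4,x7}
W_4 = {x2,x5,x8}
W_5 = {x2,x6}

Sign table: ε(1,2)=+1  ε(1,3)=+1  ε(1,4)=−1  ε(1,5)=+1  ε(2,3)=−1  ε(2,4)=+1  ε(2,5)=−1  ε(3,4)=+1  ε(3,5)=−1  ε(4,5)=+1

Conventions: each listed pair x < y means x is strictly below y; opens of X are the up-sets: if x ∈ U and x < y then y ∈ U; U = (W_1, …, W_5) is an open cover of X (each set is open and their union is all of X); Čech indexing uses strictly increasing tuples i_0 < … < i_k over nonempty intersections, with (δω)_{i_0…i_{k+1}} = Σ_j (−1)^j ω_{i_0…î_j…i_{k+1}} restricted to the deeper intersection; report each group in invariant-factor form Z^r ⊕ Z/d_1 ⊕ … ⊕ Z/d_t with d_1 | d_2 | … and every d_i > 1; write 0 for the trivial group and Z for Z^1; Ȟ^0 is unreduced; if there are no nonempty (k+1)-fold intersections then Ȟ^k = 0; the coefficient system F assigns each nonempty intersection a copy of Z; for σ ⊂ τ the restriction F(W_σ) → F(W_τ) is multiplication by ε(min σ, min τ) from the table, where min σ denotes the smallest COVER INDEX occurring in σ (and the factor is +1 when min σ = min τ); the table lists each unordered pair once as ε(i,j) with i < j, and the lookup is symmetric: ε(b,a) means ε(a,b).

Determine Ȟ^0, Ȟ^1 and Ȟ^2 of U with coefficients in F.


Ȟ^0 = 0,  Ȟ^1 = Z ⊕ Z/2,  Ȟ^2 = 0

intersection data:
  W12={x1} W13={x7} W14={x5,x8} W15={x6} W23={x3,x4} W45={x2}
C dims 5,6; δ0: rk 5, SNF 1^4·2
Ȟ^0 = (5 − 5) − 0 = 0, so Ȟ^0 ≅ 0
Ȟ^1 = (6 − 0) − 5 = 1 plus torsion [2], so Ȟ^1 ≅ Z ⊕ Z/2
Ȟ^2 = (0 − 0) − 0 = 0, so Ȟ^2 ≅ 0


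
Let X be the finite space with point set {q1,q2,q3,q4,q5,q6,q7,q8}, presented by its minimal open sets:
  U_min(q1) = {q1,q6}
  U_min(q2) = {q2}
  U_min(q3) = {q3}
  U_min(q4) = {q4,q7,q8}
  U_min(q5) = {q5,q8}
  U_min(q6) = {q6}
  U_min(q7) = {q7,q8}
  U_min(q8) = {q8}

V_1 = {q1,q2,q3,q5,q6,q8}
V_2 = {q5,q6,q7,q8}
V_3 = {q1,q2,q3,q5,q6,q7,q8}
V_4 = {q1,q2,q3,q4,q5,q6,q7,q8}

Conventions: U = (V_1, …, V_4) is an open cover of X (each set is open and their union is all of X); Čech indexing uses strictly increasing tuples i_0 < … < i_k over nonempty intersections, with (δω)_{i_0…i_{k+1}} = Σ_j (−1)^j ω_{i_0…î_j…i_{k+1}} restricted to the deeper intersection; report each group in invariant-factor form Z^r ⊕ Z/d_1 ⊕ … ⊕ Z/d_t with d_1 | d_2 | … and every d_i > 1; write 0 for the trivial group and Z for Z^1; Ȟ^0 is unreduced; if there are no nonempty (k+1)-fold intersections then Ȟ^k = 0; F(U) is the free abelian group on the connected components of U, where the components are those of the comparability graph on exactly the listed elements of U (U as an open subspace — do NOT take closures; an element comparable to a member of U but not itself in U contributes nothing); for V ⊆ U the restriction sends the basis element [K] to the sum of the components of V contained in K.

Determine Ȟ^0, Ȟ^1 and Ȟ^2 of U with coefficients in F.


Ȟ^0 ≅ Z^4,  Ȟ^1 ≅ 0,  Ȟ^2 ≅ 0

nerve of the cover:
  V12={q5,q6,q8} V13={q1,q2,q3,q5,q6,q8} V14={q1,q2,q3,q5,q6,q8} V23={q5,q6,q7,q8} V24={q5,q6,q7,q8} V34={q1,q2,q3,q5,q6,q7,q8}
  V123={q5,q6,q8} V124={q5,q6,q8} V134={q1,q2,q3,q5,q6,q8} V234={q5,q6,q7,q8}
  V1234={q5,q6,q8}
components per intersection:
  V1: {q1,q6} {q2} {q3} {q5,q8}
  V2: {q5,q7,q8} {q6}
  V3: {q1,q6} {q2} {q3} {q5,q7,q8}
  V4: {q1,q6} {q2} {q3} {q4,q5,q7,q8}
  V12: {q5,q8} {q6}
  V13: {q1,q6} {q2} {q3} {q5,q8}
  V14: {q1,q6} {q2} {q3} {q5,q8}
  V23: {q5,q7,q8} {q6}
  V24: {q5,q7,q8} {q6}
  V34: {q1,q6} {q2} {q3} {q5,q7,q8}
  V123: {q5,q8} {q6}
  V124: {q5,q8} {q6}
  V134: {q1,q6} {q2} {q3} {q5,q8}
  V234: {q5,q7,q8} {q6}
  V1234: {q5,q8} {q6}
C dims 14,18,10,2; δ0: rk 10, SNF 1^10; δ1: rk 8, SNF 1^8; δ2: rk 2, SNF 1^2
Ȟ^0 = (14 − 10) − 0 = 4, so Ȟ^0 ≅ Z^4
Ȟ^1 = (18 − 8) − 10 = 0, so Ȟ^1 ≅ 0
Ȟ^2 = (10 − 2) − 8 = 0, so Ȟ^2 ≅ 0
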